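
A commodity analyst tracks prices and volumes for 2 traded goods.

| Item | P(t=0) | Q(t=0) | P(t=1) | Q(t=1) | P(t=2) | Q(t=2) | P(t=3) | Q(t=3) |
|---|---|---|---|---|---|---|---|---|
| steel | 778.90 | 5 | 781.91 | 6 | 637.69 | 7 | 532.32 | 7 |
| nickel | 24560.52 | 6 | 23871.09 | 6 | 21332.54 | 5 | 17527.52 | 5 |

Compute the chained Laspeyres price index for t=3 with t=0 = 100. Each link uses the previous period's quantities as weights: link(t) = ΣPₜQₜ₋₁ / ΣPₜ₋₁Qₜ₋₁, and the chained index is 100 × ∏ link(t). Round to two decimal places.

71.27

Link t=0→t=1:
ΣP(t=1)Q(t=0) = 781.91×5 + 23871.09×6 = 3909.55 + 143226.54 = 147136.09
ΣP(t=0)Q(t=0) = 778.90×5 + 24560.52×6 = 3894.5 + 147363.12 = 151257.62
link = 147136.09/151257.62 = 0.972752
Link t=1→t=2:
ΣP(t=2)Q(t=1) = 637.69×6 + 21332.54×6 = 3826.14 + 127995.24 = 131821.38
ΣP(t=1)Q(t=1) = 781.91×6 + 23871.09×6 = 4691.46 + 143226.54 = 147918
link = 131821.38/147918 = 0.891179
Link t=2→t=3:
ΣP(t=3)Q(t=2) = 532.32×7 + 17527.52×5 = 3726.24 + 87637.6 = 91363.84
ΣP(t=2)Q(t=2) = 637.69×7 + 21332.54×5 = 4463.83 + 106662.7 = 111126.53
link = 91363.84/111126.53 = 0.822160
Chained index = 100 × 0.972752 × 0.891179 × 0.822160 = 71.2727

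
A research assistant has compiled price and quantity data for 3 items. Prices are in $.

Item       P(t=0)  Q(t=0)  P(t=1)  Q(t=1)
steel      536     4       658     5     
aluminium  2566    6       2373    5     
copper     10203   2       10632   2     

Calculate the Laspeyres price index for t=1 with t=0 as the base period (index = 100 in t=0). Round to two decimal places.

100.50

Laspeyres price index uses base-period quantities as weights.
ΣP(t=1)·Q(t=0) = 658×4 + 2373×6 + 10632×2 = 2632 + 14238 + 21264 = 38134
ΣP(t=0)·Q(t=0) = 536×4 + 2566×6 + 10203×2 = 2144 + 15396 + 20406 = 37946
Index = 38134 / 37946 × 100 = 100.4954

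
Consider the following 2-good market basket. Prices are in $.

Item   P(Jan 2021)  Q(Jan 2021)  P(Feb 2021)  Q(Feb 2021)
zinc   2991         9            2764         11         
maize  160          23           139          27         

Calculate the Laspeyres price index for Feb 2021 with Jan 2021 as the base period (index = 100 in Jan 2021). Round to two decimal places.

91.74

Laspeyres price index uses base-period quantities as weights.
ΣP(Feb 2021)·Q(Jan 2021) = 2764×9 + 139×23 = 24876 + 3197 = 28073
ΣP(Jan 2021)·Q(Jan 2021) = 2991×9 + 160×23 = 26919 + 3680 = 30599
Index = 28073 / 30599 × 100 = 91.7448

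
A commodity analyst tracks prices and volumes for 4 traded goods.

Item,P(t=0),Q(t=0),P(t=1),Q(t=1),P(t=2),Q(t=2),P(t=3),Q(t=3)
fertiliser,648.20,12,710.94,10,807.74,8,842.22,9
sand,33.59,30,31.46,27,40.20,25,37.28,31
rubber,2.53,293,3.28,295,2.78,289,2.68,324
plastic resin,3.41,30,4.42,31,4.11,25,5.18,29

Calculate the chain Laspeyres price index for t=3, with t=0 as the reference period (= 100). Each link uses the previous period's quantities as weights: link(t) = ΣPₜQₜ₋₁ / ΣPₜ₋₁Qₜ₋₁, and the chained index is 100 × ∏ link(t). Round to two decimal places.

Link t=0→t=1:
ΣP(t=1)Q(t=0) = 710.94×12 + 31.46×30 + 3.28×293 + 4.42×30 = 8531.28 + 943.8 + 961.04 + 132.6 = 10568.72
ΣP(t=0)Q(t=0) = 648.20×12 + 33.59×30 + 2.53×293 + 3.41×30 = 7778.4 + 1007.7 + 741.29 + 102.3 = 9629.69
link = 10568.72/9629.69 = 1.097514
Link t=1→t=2:
ΣP(t=2)Q(t=1) = 807.74×10 + 40.20×27 + 2.78×295 + 4.11×31 = 8077.4 + 1085.4 + 820.1 + 127.41 = 10110.31
ΣP(t=1)Q(t=1) = 710.94×10 + 31.46×27 + 3.28×295 + 4.42×31 = 7109.4 + 849.42 + 967.6 + 137.02 = 9063.44
link = 10110.31/9063.44 = 1.115505
Link t=2→t=3:
ΣP(t=3)Q(t=2) = 842.22×8 + 37.28×25 + 2.68×289 + 5.18×25 = 6737.76 + 932 + 774.52 + 129.5 = 8573.78
ΣP(t=2)Q(t=2) = 807.74×8 + 40.20×25 + 2.78×289 + 4.11×25 = 6461.92 + 1005 + 803.42 + 102.75 = 8373.09
link = 8573.78/8373.09 = 1.023968
Chained index = 100 × 1.097514 × 1.115505 × 1.023968 = 125.3626

125.36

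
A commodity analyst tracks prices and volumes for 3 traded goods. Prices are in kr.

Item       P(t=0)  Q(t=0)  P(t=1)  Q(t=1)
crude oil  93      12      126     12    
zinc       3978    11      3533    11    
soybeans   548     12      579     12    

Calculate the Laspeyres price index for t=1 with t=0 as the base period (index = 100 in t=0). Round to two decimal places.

91.98

Laspeyres price index uses base-period quantities as weights.
ΣP(t=1)·Q(t=0) = 126×12 + 3533×11 + 579×12 = 1512 + 38863 + 6948 = 47323
ΣP(t=0)·Q(t=0) = 93×12 + 3978×11 + 548×12 = 1116 + 43758 + 6576 = 51450
Index = 47323 / 51450 × 100 = 91.9786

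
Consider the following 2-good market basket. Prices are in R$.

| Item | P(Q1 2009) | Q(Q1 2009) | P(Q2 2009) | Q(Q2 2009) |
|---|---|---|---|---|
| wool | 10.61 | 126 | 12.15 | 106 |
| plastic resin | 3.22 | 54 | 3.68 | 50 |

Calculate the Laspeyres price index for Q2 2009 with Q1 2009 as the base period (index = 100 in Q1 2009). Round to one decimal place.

114.5

Laspeyres price index uses base-period quantities as weights.
ΣP(Q2 2009)·Q(Q1 2009) = 12.15×126 + 3.68×54 = 1530.9 + 198.72 = 1729.62
ΣP(Q1 2009)·Q(Q1 2009) = 10.61×126 + 3.22×54 = 1336.86 + 173.88 = 1510.74
Index = 1729.62 / 1510.74 × 100 = 114.4883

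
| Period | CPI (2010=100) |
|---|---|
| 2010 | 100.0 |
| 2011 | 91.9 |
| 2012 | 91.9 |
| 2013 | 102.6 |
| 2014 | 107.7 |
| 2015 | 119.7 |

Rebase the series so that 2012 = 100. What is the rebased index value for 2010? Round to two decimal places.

108.81

Rebased(2010) = 100.0 / 91.9 × 100 = 108.8139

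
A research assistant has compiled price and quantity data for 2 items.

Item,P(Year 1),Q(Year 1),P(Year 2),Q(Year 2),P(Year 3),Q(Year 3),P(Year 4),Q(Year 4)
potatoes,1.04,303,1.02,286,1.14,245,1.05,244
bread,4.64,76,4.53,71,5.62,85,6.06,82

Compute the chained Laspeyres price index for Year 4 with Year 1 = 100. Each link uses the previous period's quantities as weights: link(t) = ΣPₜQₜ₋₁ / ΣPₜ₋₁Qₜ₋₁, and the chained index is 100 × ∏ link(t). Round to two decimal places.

118.01

Link Year 1→Year 2:
ΣP(Year 2)Q(Year 1) = 1.02×303 + 4.53×76 = 309.06 + 344.28 = 653.34
ΣP(Year 1)Q(Year 1) = 1.04×303 + 4.64×76 = 315.12 + 352.64 = 667.76
link = 653.34/667.76 = 0.978405
Link Year 2→Year 3:
ΣP(Year 3)Q(Year 2) = 1.14×286 + 5.62×71 = 326.04 + 399.02 = 725.06
ΣP(Year 2)Q(Year 2) = 1.02×286 + 4.53×71 = 291.72 + 321.63 = 613.35
link = 725.06/613.35 = 1.182131
Link Year 3→Year 4:
ΣP(Year 4)Q(Year 3) = 1.05×245 + 6.06×85 = 257.25 + 515.1 = 772.35
ΣP(Year 3)Q(Year 3) = 1.14×245 + 5.62×85 = 279.3 + 477.7 = 757
link = 772.35/757 = 1.020277
Chained index = 100 × 0.978405 × 1.182131 × 1.020277 = 118.0056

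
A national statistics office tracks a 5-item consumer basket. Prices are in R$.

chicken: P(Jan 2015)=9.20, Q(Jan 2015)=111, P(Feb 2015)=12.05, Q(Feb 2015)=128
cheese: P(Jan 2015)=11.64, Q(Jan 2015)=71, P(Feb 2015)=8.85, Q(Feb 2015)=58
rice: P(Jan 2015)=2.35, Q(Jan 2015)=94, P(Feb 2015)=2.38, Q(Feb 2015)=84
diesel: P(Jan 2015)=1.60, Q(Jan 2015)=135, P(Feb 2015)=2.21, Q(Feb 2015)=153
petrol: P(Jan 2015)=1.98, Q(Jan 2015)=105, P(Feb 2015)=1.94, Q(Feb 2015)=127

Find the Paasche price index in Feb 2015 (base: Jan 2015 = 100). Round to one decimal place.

111.5

Paasche price index uses current-period quantities as weights.
ΣP(Feb 2015)·Q(Feb 2015) = 12.05×128 + 8.85×58 + 2.38×84 + 2.21×153 + 1.94×127 = 1542.4 + 513.3 + 199.92 + 338.13 + 246.38 = 2840.13
ΣP(Jan 2015)·Q(Feb 2015) = 9.20×128 + 11.64×58 + 2.35×84 + 1.60×153 + 1.98×127 = 1177.6 + 675.12 + 197.4 + 244.8 + 251.46 = 2546.38
Index = 2840.13 / 2546.38 × 100 = 111.5360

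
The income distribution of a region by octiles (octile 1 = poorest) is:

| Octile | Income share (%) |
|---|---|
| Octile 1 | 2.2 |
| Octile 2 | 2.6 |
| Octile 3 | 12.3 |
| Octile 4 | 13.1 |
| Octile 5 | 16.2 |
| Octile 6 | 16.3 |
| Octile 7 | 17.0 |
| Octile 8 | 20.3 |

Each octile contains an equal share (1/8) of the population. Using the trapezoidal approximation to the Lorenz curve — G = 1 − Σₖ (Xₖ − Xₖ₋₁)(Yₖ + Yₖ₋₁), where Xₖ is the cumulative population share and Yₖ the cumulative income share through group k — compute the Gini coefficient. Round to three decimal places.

0.267

Cumulative income shares Yₖ: 0.0220, 0.0480, 0.1710, 0.3020, 0.4640, 0.6270, 0.7970, 1.0000
Σ (Xₖ−Xₖ₋₁)(Yₖ+Yₖ₋₁) = (1/8)(0.0220+0.0000) + (1/8)(0.0480+0.0220) + (1/8)(0.1710+0.0480) + (1/8)(0.3020+0.1710) + (1/8)(0.4640+0.3020) + (1/8)(0.6270+0.4640) + (1/8)(0.7970+0.6270) + (1/8)(1.0000+0.7970)
  = 0.0028 + 0.0088 + 0.0274 + 0.0591 + 0.0958 + 0.1364 + 0.1780 + 0.2246 = 0.7328
G = 1 − 0.7328 = 0.2672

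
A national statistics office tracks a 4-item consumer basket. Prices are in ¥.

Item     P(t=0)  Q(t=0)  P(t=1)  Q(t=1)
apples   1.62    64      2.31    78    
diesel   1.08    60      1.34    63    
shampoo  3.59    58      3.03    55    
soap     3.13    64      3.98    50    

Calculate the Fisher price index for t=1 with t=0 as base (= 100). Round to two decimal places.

114.54

Laspeyres component (base-period weights):
ΣP(t=1)Q(t=0) = 2.31×64 + 1.34×60 + 3.03×58 + 3.98×64 = 147.84 + 80.4 + 175.74 + 254.72 = 658.7
ΣP(t=0)Q(t=0) = 1.62×64 + 1.08×60 + 3.59×58 + 3.13×64 = 103.68 + 64.8 + 208.22 + 200.32 = 577.02
L = 658.7 / 577.02 × 100 = 114.1555
Paasche component (current-period weights):
ΣP(t=1)Q(t=1) = 2.31×78 + 1.34×63 + 3.03×55 + 3.98×50 = 180.18 + 84.42 + 166.65 + 199 = 630.25
ΣP(t=0)Q(t=1) = 1.62×78 + 1.08×63 + 3.59×55 + 3.13×50 = 126.36 + 68.04 + 197.45 + 156.5 = 548.35
P = 630.25 / 548.35 × 100 = 114.9357
Fisher = √(L × P) = √(114.1555 × 114.9357) = 114.5449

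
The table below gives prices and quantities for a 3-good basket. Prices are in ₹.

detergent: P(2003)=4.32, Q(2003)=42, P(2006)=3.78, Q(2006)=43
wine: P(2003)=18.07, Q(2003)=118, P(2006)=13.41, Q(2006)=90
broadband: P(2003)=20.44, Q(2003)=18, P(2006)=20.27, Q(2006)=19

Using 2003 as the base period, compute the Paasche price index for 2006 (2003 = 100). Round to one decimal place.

Paasche price index uses current-period quantities as weights.
ΣP(2006)·Q(2006) = 3.78×43 + 13.41×90 + 20.27×19 = 162.54 + 1206.9 + 385.13 = 1754.57
ΣP(2003)·Q(2006) = 4.32×43 + 18.07×90 + 20.44×19 = 185.76 + 1626.3 + 388.36 = 2200.42
Index = 1754.57 / 2200.42 × 100 = 79.7380

79.7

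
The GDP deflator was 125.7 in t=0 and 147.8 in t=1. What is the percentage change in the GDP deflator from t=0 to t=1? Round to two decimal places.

17.58%

Change = (147.8 − 125.7) / 125.7 × 100
       = 22.1 / 125.7 × 100 = 17.5815%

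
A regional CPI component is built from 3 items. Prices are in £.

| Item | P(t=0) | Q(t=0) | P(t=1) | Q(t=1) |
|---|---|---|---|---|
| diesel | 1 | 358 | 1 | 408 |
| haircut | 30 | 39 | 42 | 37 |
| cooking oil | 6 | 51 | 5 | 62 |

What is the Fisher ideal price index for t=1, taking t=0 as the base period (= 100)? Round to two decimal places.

Laspeyres component (base-period weights):
ΣP(t=1)Q(t=0) = 1×358 + 42×39 + 5×51 = 358 + 1638 + 255 = 2251
ΣP(t=0)Q(t=0) = 1×358 + 30×39 + 6×51 = 358 + 1170 + 306 = 1834
L = 2251 / 1834 × 100 = 122.7372
Paasche component (current-period weights):
ΣP(t=1)Q(t=1) = 1×408 + 42×37 + 5×62 = 408 + 1554 + 310 = 2272
ΣP(t=0)Q(t=1) = 1×408 + 30×37 + 6×62 = 408 + 1110 + 372 = 1890
P = 2272 / 1890 × 100 = 120.2116
Fisher = √(L × P) = √(122.7372 × 120.2116) = 121.4678

121.47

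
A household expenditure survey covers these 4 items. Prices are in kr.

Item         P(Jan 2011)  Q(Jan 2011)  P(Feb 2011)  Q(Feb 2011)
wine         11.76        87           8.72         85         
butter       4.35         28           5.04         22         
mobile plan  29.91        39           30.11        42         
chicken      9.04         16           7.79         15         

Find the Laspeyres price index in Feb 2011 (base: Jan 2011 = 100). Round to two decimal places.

89.52

Laspeyres price index uses base-period quantities as weights.
ΣP(Feb 2011)·Q(Jan 2011) = 8.72×87 + 5.04×28 + 30.11×39 + 7.79×16 = 758.64 + 141.12 + 1174.29 + 124.64 = 2198.69
ΣP(Jan 2011)·Q(Jan 2011) = 11.76×87 + 4.35×28 + 29.91×39 + 9.04×16 = 1023.12 + 121.8 + 1166.49 + 144.64 = 2456.05
Index = 2198.69 / 2456.05 × 100 = 89.5214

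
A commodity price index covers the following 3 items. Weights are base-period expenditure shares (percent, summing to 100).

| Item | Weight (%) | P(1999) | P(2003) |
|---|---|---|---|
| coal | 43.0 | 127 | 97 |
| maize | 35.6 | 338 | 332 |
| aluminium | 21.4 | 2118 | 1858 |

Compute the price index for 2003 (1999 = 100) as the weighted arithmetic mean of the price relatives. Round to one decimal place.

coal: 43.0 × (97/127) = 43.0 × 0.763780 = 32.8425
maize: 35.6 × (332/338) = 35.6 × 0.982249 = 34.9680
aluminium: 21.4 × (1858/2118) = 21.4 × 0.877243 = 18.7730
Index = Σ wᵢ·(p₁ᵢ/p₀ᵢ) = 32.8425 + 34.9680 + 18.7730 = 86.5836

86.6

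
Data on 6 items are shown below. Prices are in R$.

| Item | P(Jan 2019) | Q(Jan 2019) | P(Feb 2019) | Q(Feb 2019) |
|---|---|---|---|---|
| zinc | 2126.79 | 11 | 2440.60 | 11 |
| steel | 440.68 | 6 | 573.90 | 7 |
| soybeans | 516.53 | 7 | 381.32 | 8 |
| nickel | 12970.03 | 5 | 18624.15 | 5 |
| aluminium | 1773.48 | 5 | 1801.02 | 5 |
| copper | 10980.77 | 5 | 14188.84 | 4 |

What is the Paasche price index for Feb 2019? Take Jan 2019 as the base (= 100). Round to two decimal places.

130.05

Paasche price index uses current-period quantities as weights.
ΣP(Feb 2019)·Q(Feb 2019) = 2440.60×11 + 573.90×7 + 381.32×8 + 18624.15×5 + 1801.02×5 + 14188.84×4 = 26846.6 + 4017.3 + 3050.56 + 93120.75 + 9005.1 + 56755.36 = 192795.67
ΣP(Jan 2019)·Q(Feb 2019) = 2126.79×11 + 440.68×7 + 516.53×8 + 12970.03×5 + 1773.48×5 + 10980.77×4 = 23394.69 + 3084.76 + 4132.24 + 64850.15 + 8867.4 + 43923.08 = 148252.32
Index = 192795.67 / 148252.32 × 100 = 130.0456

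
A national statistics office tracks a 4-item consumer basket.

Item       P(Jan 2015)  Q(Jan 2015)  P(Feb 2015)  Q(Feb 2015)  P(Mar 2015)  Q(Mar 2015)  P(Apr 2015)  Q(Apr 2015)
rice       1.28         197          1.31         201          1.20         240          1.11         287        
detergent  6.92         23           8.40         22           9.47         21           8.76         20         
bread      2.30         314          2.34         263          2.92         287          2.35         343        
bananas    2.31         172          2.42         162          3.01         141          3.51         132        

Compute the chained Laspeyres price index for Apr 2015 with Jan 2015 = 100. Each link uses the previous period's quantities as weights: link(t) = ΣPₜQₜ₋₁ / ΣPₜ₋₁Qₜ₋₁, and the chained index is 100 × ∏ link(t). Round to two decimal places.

Link Jan 2015→Feb 2015:
ΣP(Feb 2015)Q(Jan 2015) = 1.31×197 + 8.40×23 + 2.34×314 + 2.42×172 = 258.07 + 193.2 + 734.76 + 416.24 = 1602.27
ΣP(Jan 2015)Q(Jan 2015) = 1.28×197 + 6.92×23 + 2.30×314 + 2.31×172 = 252.16 + 159.16 + 722.2 + 397.32 = 1530.84
link = 1602.27/1530.84 = 1.046661
Link Feb 2015→Mar 2015:
ΣP(Mar 2015)Q(Feb 2015) = 1.20×201 + 9.47×22 + 2.92×263 + 3.01×162 = 241.2 + 208.34 + 767.96 + 487.62 = 1705.12
ΣP(Feb 2015)Q(Feb 2015) = 1.31×201 + 8.40×22 + 2.34×263 + 2.42×162 = 263.31 + 184.8 + 615.42 + 392.04 = 1455.57
link = 1705.12/1455.57 = 1.171445
Link Mar 2015→Apr 2015:
ΣP(Apr 2015)Q(Mar 2015) = 1.11×240 + 8.76×21 + 2.35×287 + 3.51×141 = 266.4 + 183.96 + 674.45 + 494.91 = 1619.72
ΣP(Mar 2015)Q(Mar 2015) = 1.20×240 + 9.47×21 + 2.92×287 + 3.01×141 = 288 + 198.87 + 838.04 + 424.41 = 1749.32
link = 1619.72/1749.32 = 0.925914
Chained index = 100 × 1.046661 × 1.171445 × 0.925914 = 113.5268

113.53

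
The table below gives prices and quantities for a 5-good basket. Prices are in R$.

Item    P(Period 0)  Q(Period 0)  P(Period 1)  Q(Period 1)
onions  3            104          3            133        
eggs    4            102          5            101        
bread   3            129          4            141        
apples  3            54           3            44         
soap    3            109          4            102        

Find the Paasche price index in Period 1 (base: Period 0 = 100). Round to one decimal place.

Paasche price index uses current-period quantities as weights.
ΣP(Period 1)·Q(Period 1) = 3×133 + 5×101 + 4×141 + 3×44 + 4×102 = 399 + 505 + 564 + 132 + 408 = 2008
ΣP(Period 0)·Q(Period 1) = 3×133 + 4×101 + 3×141 + 3×44 + 3×102 = 399 + 404 + 423 + 132 + 306 = 1664
Index = 2008 / 1664 × 100 = 120.6731

120.7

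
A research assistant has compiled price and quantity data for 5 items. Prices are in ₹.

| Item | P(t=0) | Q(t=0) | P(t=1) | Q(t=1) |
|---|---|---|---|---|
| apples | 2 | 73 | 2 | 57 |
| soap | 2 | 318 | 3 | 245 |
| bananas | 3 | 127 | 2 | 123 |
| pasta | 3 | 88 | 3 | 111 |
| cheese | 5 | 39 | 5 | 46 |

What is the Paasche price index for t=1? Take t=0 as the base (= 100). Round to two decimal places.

107.94

Paasche price index uses current-period quantities as weights.
ΣP(t=1)·Q(t=1) = 2×57 + 3×245 + 2×123 + 3×111 + 5×46 = 114 + 735 + 246 + 333 + 230 = 1658
ΣP(t=0)·Q(t=1) = 2×57 + 2×245 + 3×123 + 3×111 + 5×46 = 114 + 490 + 369 + 333 + 230 = 1536
Index = 1658 / 1536 × 100 = 107.9427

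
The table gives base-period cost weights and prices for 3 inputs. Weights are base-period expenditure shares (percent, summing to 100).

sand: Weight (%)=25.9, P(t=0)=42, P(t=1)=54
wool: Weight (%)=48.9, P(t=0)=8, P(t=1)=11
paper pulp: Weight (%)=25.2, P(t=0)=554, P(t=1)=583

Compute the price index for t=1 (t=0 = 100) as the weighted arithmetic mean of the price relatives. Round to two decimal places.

sand: 25.9 × (54/42) = 25.9 × 1.285714 = 33.3000
wool: 48.9 × (11/8) = 48.9 × 1.375000 = 67.2375
paper pulp: 25.2 × (583/554) = 25.2 × 1.052347 = 26.5191
Index = Σ wᵢ·(p₁ᵢ/p₀ᵢ) = 33.3000 + 67.2375 + 26.5191 = 127.0566

127.06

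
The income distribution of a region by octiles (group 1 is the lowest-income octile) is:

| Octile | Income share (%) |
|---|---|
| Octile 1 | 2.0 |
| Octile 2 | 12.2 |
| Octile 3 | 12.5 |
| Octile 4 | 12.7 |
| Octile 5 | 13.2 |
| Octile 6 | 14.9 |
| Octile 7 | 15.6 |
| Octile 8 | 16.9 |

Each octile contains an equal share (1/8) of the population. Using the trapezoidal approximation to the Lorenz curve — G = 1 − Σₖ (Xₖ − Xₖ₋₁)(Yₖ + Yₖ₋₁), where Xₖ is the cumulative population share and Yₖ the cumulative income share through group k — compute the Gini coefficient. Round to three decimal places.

0.161

Cumulative income shares Yₖ: 0.0200, 0.1420, 0.2670, 0.3940, 0.5260, 0.6750, 0.8310, 1.0000
Σ (Xₖ−Xₖ₋₁)(Yₖ+Yₖ₋₁) = (1/8)(0.0200+0.0000) + (1/8)(0.1420+0.0200) + (1/8)(0.2670+0.1420) + (1/8)(0.3940+0.2670) + (1/8)(0.5260+0.3940) + (1/8)(0.6750+0.5260) + (1/8)(0.8310+0.6750) + (1/8)(1.0000+0.8310)
  = 0.0025 + 0.0202 + 0.0511 + 0.0826 + 0.1150 + 0.1501 + 0.1883 + 0.2289 = 0.8387
G = 1 − 0.8387 = 0.1613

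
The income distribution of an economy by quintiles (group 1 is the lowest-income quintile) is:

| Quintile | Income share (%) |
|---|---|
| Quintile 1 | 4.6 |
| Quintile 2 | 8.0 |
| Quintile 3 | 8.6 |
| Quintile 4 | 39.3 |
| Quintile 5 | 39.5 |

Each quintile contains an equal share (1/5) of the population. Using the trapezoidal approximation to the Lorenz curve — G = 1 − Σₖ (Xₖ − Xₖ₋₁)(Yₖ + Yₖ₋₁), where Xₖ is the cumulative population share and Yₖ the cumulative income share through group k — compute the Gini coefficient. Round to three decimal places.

Cumulative income shares Yₖ: 0.0460, 0.1260, 0.2120, 0.6050, 1.0000
Σ (Xₖ−Xₖ₋₁)(Yₖ+Yₖ₋₁) = (1/5)(0.0460+0.0000) + (1/5)(0.1260+0.0460) + (1/5)(0.2120+0.1260) + (1/5)(0.6050+0.2120) + (1/5)(1.0000+0.6050)
  = 0.0092 + 0.0344 + 0.0676 + 0.1634 + 0.3210 = 0.5956
G = 1 − 0.5956 = 0.4044

0.404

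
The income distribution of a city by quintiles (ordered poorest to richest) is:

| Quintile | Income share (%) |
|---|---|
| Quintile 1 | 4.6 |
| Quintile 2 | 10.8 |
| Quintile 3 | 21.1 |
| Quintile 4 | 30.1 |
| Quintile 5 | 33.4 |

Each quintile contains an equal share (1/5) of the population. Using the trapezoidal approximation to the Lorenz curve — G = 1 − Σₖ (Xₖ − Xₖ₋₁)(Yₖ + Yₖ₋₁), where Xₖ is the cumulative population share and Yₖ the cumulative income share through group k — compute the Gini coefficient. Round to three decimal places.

Cumulative income shares Yₖ: 0.0460, 0.1540, 0.3650, 0.6660, 1.0000
Σ (Xₖ−Xₖ₋₁)(Yₖ+Yₖ₋₁) = (1/5)(0.0460+0.0000) + (1/5)(0.1540+0.0460) + (1/5)(0.3650+0.1540) + (1/5)(0.6660+0.3650) + (1/5)(1.0000+0.6660)
  = 0.0092 + 0.0400 + 0.1038 + 0.2062 + 0.3332 = 0.6924
G = 1 − 0.6924 = 0.3076

0.308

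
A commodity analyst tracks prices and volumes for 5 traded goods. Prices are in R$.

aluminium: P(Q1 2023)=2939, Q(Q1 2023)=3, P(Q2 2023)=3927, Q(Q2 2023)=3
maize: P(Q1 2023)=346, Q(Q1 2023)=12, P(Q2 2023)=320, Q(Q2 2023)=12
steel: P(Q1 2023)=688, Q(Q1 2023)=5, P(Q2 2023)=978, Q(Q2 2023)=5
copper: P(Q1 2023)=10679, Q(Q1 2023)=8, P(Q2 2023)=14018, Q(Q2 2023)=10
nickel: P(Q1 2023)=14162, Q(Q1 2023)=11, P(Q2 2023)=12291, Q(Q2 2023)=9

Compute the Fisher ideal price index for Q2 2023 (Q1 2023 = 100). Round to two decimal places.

106.08

Laspeyres component (base-period weights):
ΣP(Q2 2023)Q(Q1 2023) = 3927×3 + 320×12 + 978×5 + 14018×8 + 12291×11 = 11781 + 3840 + 4890 + 112144 + 135201 = 267856
ΣP(Q1 2023)Q(Q1 2023) = 2939×3 + 346×12 + 688×5 + 10679×8 + 14162×11 = 8817 + 4152 + 3440 + 85432 + 155782 = 257623
L = 267856 / 257623 × 100 = 103.9721
Paasche component (current-period weights):
ΣP(Q2 2023)Q(Q2 2023) = 3927×3 + 320×12 + 978×5 + 14018×10 + 12291×9 = 11781 + 3840 + 4890 + 140180 + 110619 = 271310
ΣP(Q1 2023)Q(Q2 2023) = 2939×3 + 346×12 + 688×5 + 10679×10 + 14162×9 = 8817 + 4152 + 3440 + 106790 + 127458 = 250657
P = 271310 / 250657 × 100 = 108.2395
Fisher = √(L × P) = √(103.9721 × 108.2395) = 106.0844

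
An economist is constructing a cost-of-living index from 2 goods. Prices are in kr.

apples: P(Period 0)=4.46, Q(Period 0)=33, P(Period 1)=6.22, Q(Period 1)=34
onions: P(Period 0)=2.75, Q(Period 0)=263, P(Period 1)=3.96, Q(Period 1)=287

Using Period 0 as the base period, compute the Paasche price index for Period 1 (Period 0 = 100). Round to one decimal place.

143.3

Paasche price index uses current-period quantities as weights.
ΣP(Period 1)·Q(Period 1) = 6.22×34 + 3.96×287 = 211.48 + 1136.52 = 1348
ΣP(Period 0)·Q(Period 1) = 4.46×34 + 2.75×287 = 151.64 + 789.25 = 940.89
Index = 1348 / 940.89 × 100 = 143.2686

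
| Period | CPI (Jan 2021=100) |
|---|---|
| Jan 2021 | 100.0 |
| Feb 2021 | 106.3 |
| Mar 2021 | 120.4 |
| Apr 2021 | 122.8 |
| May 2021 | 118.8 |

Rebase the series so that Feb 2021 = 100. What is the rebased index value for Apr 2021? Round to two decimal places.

Rebased(Apr 2021) = 122.8 / 106.3 × 100 = 115.5221

115.52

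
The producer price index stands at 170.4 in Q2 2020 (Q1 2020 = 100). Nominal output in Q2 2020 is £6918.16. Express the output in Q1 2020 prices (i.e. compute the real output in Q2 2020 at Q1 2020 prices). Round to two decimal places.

4059.95

Real = Nominal ÷ (Index/100) = 6918.16 ÷ (170.4/100)
     = 6918.16 ÷ 1.704 = 4059.9531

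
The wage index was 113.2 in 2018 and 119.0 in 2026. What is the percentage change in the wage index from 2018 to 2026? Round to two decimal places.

Change = (119.0 − 113.2) / 113.2 × 100
       = 5.8 / 113.2 × 100 = 5.1237%

5.12%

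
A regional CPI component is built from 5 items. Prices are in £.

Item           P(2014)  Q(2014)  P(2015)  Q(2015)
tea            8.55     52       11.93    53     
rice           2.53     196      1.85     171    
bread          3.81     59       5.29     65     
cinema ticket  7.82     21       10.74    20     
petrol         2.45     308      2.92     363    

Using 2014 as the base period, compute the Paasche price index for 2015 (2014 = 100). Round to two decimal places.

117.81

Paasche price index uses current-period quantities as weights.
ΣP(2015)·Q(2015) = 11.93×53 + 1.85×171 + 5.29×65 + 10.74×20 + 2.92×363 = 632.29 + 316.35 + 343.85 + 214.8 + 1059.96 = 2567.25
ΣP(2014)·Q(2015) = 8.55×53 + 2.53×171 + 3.81×65 + 7.82×20 + 2.45×363 = 453.15 + 432.63 + 247.65 + 156.4 + 889.35 = 2179.18
Index = 2567.25 / 2179.18 × 100 = 117.8081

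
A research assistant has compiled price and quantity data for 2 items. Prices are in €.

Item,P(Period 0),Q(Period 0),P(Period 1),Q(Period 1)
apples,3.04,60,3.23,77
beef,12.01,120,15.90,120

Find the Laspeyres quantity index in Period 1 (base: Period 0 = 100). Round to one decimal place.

Laspeyres quantity index uses base-period prices as weights.
ΣP(Period 0)·Q(Period 1) = 3.04×77 + 12.01×120 = 234.08 + 1441.2 = 1675.28
ΣP(Period 0)·Q(Period 0) = 3.04×60 + 12.01×120 = 182.4 + 1441.2 = 1623.6
Index = 1675.28 / 1623.6 × 100 = 103.1831

103.2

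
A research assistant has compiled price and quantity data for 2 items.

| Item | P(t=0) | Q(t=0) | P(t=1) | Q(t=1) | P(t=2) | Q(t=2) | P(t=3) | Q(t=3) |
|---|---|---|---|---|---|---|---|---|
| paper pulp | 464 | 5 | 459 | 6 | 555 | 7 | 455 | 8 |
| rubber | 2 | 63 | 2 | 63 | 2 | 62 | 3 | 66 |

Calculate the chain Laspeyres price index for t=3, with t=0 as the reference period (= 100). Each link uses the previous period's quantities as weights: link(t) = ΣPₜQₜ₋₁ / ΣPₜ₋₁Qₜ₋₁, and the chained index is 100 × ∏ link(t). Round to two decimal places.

Link t=0→t=1:
ΣP(t=1)Q(t=0) = 459×5 + 2×63 = 2295 + 126 = 2421
ΣP(t=0)Q(t=0) = 464×5 + 2×63 = 2320 + 126 = 2446
link = 2421/2446 = 0.989779
Link t=1→t=2:
ΣP(t=2)Q(t=1) = 555×6 + 2×63 = 3330 + 126 = 3456
ΣP(t=1)Q(t=1) = 459×6 + 2×63 = 2754 + 126 = 2880
link = 3456/2880 = 1.200000
Link t=2→t=3:
ΣP(t=3)Q(t=2) = 455×7 + 3×62 = 3185 + 186 = 3371
ΣP(t=2)Q(t=2) = 555×7 + 2×62 = 3885 + 124 = 4009
link = 3371/4009 = 0.840858
Chained index = 100 × 0.989779 × 1.200000 × 0.840858 = 99.8717

99.87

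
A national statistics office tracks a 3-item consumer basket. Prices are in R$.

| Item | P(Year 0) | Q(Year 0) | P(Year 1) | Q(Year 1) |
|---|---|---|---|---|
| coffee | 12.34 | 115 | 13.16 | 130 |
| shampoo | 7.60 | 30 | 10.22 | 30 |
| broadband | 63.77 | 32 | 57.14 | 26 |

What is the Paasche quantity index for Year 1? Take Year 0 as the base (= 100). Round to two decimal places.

Paasche quantity index uses current-period prices as weights.
ΣP(Year 1)·Q(Year 1) = 13.16×130 + 10.22×30 + 57.14×26 = 1710.8 + 306.6 + 1485.64 = 3503.04
ΣP(Year 1)·Q(Year 0) = 13.16×115 + 10.22×30 + 57.14×32 = 1513.4 + 306.6 + 1828.48 = 3648.48
Index = 3503.04 / 3648.48 × 100 = 96.0137

96.01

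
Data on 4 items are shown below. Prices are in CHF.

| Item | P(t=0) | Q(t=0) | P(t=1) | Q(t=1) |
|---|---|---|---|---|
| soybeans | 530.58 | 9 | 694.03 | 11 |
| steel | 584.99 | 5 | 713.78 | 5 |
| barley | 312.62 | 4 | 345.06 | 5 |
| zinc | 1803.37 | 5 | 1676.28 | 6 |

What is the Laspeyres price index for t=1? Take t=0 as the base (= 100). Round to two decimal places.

Laspeyres price index uses base-period quantities as weights.
ΣP(t=1)·Q(t=0) = 694.03×9 + 713.78×5 + 345.06×4 + 1676.28×5 = 6246.27 + 3568.9 + 1380.24 + 8381.4 = 19576.81
ΣP(t=0)·Q(t=0) = 530.58×9 + 584.99×5 + 312.62×4 + 1803.37×5 = 4775.22 + 2924.95 + 1250.48 + 9016.85 = 17967.5
Index = 19576.81 / 17967.5 × 100 = 108.9568

108.96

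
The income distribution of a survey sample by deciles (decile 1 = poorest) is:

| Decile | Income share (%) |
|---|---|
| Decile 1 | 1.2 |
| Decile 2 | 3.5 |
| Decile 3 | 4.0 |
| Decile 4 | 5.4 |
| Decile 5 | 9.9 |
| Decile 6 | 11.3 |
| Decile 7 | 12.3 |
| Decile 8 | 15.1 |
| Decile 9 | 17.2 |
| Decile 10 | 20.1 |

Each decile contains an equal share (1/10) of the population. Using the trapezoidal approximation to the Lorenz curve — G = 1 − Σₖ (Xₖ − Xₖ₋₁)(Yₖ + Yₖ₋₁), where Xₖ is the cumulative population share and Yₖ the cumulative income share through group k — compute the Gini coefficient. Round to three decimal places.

Cumulative income shares Yₖ: 0.0120, 0.0470, 0.0870, 0.1410, 0.2400, 0.3530, 0.4760, 0.6270, 0.7990, 1.0000
Σ (Xₖ−Xₖ₋₁)(Yₖ+Yₖ₋₁) = (1/10)(0.0120+0.0000) + (1/10)(0.0470+0.0120) + (1/10)(0.0870+0.0470) + (1/10)(0.1410+0.0870) + (1/10)(0.2400+0.1410) + (1/10)(0.3530+0.2400) + (1/10)(0.4760+0.3530) + (1/10)(0.6270+0.4760) + (1/10)(0.7990+0.6270) + (1/10)(1.0000+0.7990)
  = 0.0012 + 0.0059 + 0.0134 + 0.0228 + 0.0381 + 0.0593 + 0.0829 + 0.1103 + 0.1426 + 0.1799 = 0.6564
G = 1 − 0.6564 = 0.3436

0.344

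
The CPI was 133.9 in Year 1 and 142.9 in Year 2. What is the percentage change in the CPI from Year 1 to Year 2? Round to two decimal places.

6.72%

Change = (142.9 − 133.9) / 133.9 × 100
       = 9.0 / 133.9 × 100 = 6.7214%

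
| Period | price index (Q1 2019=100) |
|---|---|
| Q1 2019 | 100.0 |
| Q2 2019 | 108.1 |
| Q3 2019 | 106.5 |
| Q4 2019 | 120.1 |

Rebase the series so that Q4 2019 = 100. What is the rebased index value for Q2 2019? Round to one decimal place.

90.0

Rebased(Q2 2019) = 108.1 / 120.1 × 100 = 90.0083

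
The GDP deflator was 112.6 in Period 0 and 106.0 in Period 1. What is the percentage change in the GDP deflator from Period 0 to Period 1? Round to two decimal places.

-5.86%

Change = (106.0 − 112.6) / 112.6 × 100
       = -6.6 / 112.6 × 100 = -5.8615%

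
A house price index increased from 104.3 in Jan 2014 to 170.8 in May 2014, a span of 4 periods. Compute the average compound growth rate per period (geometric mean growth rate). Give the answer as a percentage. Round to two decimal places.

Growth factor = (170.8/104.3)^(1/4) = (1.637584)^(1/4) = 1.131230
Growth rate = 1.131230 − 1 = 0.131230 = 13.1230%

13.12%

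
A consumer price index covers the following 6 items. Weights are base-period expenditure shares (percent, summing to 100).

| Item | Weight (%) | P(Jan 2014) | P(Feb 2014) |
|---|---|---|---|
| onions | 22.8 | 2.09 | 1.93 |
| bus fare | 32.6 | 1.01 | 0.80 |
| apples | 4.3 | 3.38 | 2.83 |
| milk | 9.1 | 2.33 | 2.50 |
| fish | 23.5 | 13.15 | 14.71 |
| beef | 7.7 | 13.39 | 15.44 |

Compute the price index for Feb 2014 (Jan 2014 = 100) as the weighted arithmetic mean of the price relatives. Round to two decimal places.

95.41

onions: 22.8 × (1.93/2.09) = 22.8 × 0.923445 = 21.0545
bus fare: 32.6 × (0.80/1.01) = 32.6 × 0.792079 = 25.8218
apples: 4.3 × (2.83/3.38) = 4.3 × 0.837278 = 3.6003
milk: 9.1 × (2.50/2.33) = 9.1 × 1.072961 = 9.7639
fish: 23.5 × (14.71/13.15) = 23.5 × 1.118631 = 26.2878
beef: 7.7 × (15.44/13.39) = 7.7 × 1.153099 = 8.8789
Index = Σ wᵢ·(p₁ᵢ/p₀ᵢ) = 21.0545 + 25.8218 + 3.6003 + 9.7639 + 26.2878 + 8.8789 = 95.4073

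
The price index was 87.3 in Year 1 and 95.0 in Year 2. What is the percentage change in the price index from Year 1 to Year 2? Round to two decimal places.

Change = (95.0 − 87.3) / 87.3 × 100
       = 7.7 / 87.3 × 100 = 8.8202%

8.82%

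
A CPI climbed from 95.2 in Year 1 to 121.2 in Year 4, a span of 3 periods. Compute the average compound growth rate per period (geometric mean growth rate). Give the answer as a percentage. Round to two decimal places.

8.38%

Growth factor = (121.2/95.2)^(1/3) = (1.273109)^(1/3) = 1.083815
Growth rate = 1.083815 − 1 = 0.083815 = 8.3815%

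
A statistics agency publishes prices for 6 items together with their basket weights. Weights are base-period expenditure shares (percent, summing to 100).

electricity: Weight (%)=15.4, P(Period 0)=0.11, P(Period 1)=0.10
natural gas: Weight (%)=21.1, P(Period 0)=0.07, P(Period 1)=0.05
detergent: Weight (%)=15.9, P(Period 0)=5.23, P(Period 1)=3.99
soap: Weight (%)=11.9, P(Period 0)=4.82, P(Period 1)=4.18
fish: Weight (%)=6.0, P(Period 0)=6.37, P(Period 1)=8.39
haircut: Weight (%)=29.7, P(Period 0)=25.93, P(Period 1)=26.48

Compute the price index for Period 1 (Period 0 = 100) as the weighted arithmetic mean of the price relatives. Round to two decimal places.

electricity: 15.4 × (0.10/0.11) = 15.4 × 0.909091 = 14.0000
natural gas: 21.1 × (0.05/0.07) = 21.1 × 0.714286 = 15.0714
detergent: 15.9 × (3.99/5.23) = 15.9 × 0.762906 = 12.1302
soap: 11.9 × (4.18/4.82) = 11.9 × 0.867220 = 10.3199
fish: 6.0 × (8.39/6.37) = 6.0 × 1.317111 = 7.9027
haircut: 29.7 × (26.48/25.93) = 29.7 × 1.021211 = 30.3300
Index = Σ wᵢ·(p₁ᵢ/p₀ᵢ) = 14.0000 + 15.0714 + 12.1302 + 10.3199 + 7.9027 + 30.3300 = 89.7542

89.75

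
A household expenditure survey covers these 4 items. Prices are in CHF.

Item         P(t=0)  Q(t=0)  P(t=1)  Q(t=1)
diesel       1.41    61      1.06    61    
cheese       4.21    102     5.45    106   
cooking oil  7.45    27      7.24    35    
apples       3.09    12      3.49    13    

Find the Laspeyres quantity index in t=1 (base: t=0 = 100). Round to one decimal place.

110.6

Laspeyres quantity index uses base-period prices as weights.
ΣP(t=0)·Q(t=1) = 1.41×61 + 4.21×106 + 7.45×35 + 3.09×13 = 86.01 + 446.26 + 260.75 + 40.17 = 833.19
ΣP(t=0)·Q(t=0) = 1.41×61 + 4.21×102 + 7.45×27 + 3.09×12 = 86.01 + 429.42 + 201.15 + 37.08 = 753.66
Index = 833.19 / 753.66 × 100 = 110.5525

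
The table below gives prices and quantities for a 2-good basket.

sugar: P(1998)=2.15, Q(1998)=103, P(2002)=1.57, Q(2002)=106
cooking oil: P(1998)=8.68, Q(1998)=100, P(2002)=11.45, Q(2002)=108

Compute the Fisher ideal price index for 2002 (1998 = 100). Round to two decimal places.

Laspeyres component (base-period weights):
ΣP(2002)Q(1998) = 1.57×103 + 11.45×100 = 161.71 + 1145 = 1306.71
ΣP(1998)Q(1998) = 2.15×103 + 8.68×100 = 221.45 + 868 = 1089.45
L = 1306.71 / 1089.45 × 100 = 119.9422
Paasche component (current-period weights):
ΣP(2002)Q(2002) = 1.57×106 + 11.45×108 = 166.42 + 1236.6 = 1403.02
ΣP(1998)Q(2002) = 2.15×106 + 8.68×108 = 227.9 + 937.44 = 1165.34
P = 1403.02 / 1165.34 × 100 = 120.3958
Fisher = √(L × P) = √(119.9422 × 120.3958) = 120.1688

120.17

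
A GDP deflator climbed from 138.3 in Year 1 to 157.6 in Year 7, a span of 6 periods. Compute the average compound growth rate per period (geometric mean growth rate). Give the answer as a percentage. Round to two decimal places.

2.20%

Growth factor = (157.6/138.3)^(1/6) = (1.139552)^(1/6) = 1.022011
Growth rate = 1.022011 − 1 = 0.022011 = 2.2011%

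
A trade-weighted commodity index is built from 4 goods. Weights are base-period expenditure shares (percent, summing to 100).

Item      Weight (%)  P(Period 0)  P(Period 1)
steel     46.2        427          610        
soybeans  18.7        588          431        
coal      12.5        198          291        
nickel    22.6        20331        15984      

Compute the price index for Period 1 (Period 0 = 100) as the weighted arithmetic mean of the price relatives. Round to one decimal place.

steel: 46.2 × (610/427) = 46.2 × 1.428571 = 66.0000
soybeans: 18.7 × (431/588) = 18.7 × 0.732993 = 13.7070
coal: 12.5 × (291/198) = 12.5 × 1.469697 = 18.3712
nickel: 22.6 × (15984/20331) = 22.6 × 0.786189 = 17.7679
Index = Σ wᵢ·(p₁ᵢ/p₀ᵢ) = 66.0000 + 13.7070 + 18.3712 + 17.7679 = 115.8460

115.8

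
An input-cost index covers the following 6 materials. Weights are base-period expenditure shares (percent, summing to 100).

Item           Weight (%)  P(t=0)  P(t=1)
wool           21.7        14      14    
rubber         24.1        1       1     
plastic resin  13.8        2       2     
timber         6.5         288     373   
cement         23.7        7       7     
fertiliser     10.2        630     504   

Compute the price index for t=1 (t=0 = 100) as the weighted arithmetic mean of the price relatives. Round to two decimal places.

99.88

wool: 21.7 × (14/14) = 21.7 × 1.000000 = 21.7000
rubber: 24.1 × (1/1) = 24.1 × 1.000000 = 24.1000
plastic resin: 13.8 × (2/2) = 13.8 × 1.000000 = 13.8000
timber: 6.5 × (373/288) = 6.5 × 1.295139 = 8.4184
cement: 23.7 × (7/7) = 23.7 × 1.000000 = 23.7000
fertiliser: 10.2 × (504/630) = 10.2 × 0.800000 = 8.1600
Index = Σ wᵢ·(p₁ᵢ/p₀ᵢ) = 21.7000 + 24.1000 + 13.8000 + 8.4184 + 23.7000 + 8.1600 = 99.8784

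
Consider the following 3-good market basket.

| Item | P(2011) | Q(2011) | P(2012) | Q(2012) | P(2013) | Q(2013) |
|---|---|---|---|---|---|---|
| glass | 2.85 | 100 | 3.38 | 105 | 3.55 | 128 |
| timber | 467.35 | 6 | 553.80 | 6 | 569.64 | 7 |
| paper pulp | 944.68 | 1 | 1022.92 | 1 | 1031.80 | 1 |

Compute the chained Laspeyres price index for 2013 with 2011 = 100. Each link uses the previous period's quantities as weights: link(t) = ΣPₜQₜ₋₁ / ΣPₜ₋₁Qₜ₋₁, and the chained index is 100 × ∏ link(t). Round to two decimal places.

Link 2011→2012:
ΣP(2012)Q(2011) = 3.38×100 + 553.80×6 + 1022.92×1 = 338 + 3322.8 + 1022.92 = 4683.72
ΣP(2011)Q(2011) = 2.85×100 + 467.35×6 + 944.68×1 = 285 + 2804.1 + 944.68 = 4033.78
link = 4683.72/4033.78 = 1.161124
Link 2012→2013:
ΣP(2013)Q(2012) = 3.55×105 + 569.64×6 + 1031.80×1 = 372.75 + 3417.84 + 1031.8 = 4822.39
ΣP(2012)Q(2012) = 3.38×105 + 553.80×6 + 1022.92×1 = 354.9 + 3322.8 + 1022.92 = 4700.62
link = 4822.39/4700.62 = 1.025905
Chained index = 100 × 1.161124 × 1.025905 = 119.1203

119.12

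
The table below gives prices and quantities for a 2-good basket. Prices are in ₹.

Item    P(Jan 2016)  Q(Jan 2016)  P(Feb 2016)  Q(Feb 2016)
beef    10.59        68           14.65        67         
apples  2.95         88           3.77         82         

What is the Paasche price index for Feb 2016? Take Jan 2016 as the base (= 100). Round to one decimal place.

Paasche price index uses current-period quantities as weights.
ΣP(Feb 2016)·Q(Feb 2016) = 14.65×67 + 3.77×82 = 981.55 + 309.14 = 1290.69
ΣP(Jan 2016)·Q(Feb 2016) = 10.59×67 + 2.95×82 = 709.53 + 241.9 = 951.43
Index = 1290.69 / 951.43 × 100 = 135.6579

135.7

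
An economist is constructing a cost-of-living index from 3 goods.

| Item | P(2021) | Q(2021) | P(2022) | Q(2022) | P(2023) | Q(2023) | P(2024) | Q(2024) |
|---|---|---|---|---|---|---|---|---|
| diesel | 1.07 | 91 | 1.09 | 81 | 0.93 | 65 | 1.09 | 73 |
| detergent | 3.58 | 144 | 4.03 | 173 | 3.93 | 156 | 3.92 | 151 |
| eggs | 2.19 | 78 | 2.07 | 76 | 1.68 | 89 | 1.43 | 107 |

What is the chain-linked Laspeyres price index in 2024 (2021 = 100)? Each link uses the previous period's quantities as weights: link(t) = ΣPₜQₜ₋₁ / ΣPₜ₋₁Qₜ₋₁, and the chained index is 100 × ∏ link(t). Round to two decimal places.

98.85

Link 2021→2022:
ΣP(2022)Q(2021) = 1.09×91 + 4.03×144 + 2.07×78 = 99.19 + 580.32 + 161.46 = 840.97
ΣP(2021)Q(2021) = 1.07×91 + 3.58×144 + 2.19×78 = 97.37 + 515.52 + 170.82 = 783.71
link = 840.97/783.71 = 1.073063
Link 2022→2023:
ΣP(2023)Q(2022) = 0.93×81 + 3.93×173 + 1.68×76 = 75.33 + 679.89 + 127.68 = 882.9
ΣP(2022)Q(2022) = 1.09×81 + 4.03×173 + 2.07×76 = 88.29 + 697.19 + 157.32 = 942.8
link = 882.9/942.8 = 0.936466
Link 2023→2024:
ΣP(2024)Q(2023) = 1.09×65 + 3.92×156 + 1.43×89 = 70.85 + 611.52 + 127.27 = 809.64
ΣP(2023)Q(2023) = 0.93×65 + 3.93×156 + 1.68×89 = 60.45 + 613.08 + 149.52 = 823.05
link = 809.64/823.05 = 0.983707
Chained index = 100 × 1.073063 × 0.936466 × 0.983707 = 98.8514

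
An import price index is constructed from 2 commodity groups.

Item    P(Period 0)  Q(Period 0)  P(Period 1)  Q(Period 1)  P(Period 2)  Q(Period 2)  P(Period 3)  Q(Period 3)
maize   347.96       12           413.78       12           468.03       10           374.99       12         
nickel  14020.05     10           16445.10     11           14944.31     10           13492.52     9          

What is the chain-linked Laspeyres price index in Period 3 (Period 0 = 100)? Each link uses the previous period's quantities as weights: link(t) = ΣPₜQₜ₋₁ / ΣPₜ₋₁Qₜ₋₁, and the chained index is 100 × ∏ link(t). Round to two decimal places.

96.57

Link Period 0→Period 1:
ΣP(Period 1)Q(Period 0) = 413.78×12 + 16445.10×10 = 4965.36 + 164451 = 169416.36
ΣP(Period 0)Q(Period 0) = 347.96×12 + 14020.05×10 = 4175.52 + 140200.5 = 144376.02
link = 169416.36/144376.02 = 1.173438
Link Period 1→Period 2:
ΣP(Period 2)Q(Period 1) = 468.03×12 + 14944.31×11 = 5616.36 + 164387.41 = 170003.77
ΣP(Period 1)Q(Period 1) = 413.78×12 + 16445.10×11 = 4965.36 + 180896.1 = 185861.46
link = 170003.77/185861.46 = 0.914680
Link Period 2→Period 3:
ΣP(Period 3)Q(Period 2) = 374.99×10 + 13492.52×10 = 3749.9 + 134925.2 = 138675.1
ΣP(Period 2)Q(Period 2) = 468.03×10 + 14944.31×10 = 4680.3 + 149443.1 = 154123.4
link = 138675.1/154123.4 = 0.899767
Chained index = 100 × 1.173438 × 0.914680 × 0.899767 = 96.5738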